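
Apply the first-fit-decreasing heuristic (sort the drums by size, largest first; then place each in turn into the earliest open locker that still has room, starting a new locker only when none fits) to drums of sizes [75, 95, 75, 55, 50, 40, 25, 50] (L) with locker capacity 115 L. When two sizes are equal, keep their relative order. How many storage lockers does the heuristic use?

5

Sorted descending: 95, 75, 75, 55, 50, 50, 40, 25.
  95 → locker 1 (new)  [load 95/115]
  75 → locker 2 (new)  [load 75/115]
  75 → locker 3 (new)  [load 75/115]
  55 → locker 4 (new)  [load 55/115]
  50 → locker 4  [load 105/115]
  50 → locker 5 (new)  [load 50/115]
  40 → locker 2  [load 115/115]
  25 → locker 3  [load 100/115]
5 storage lockers opened.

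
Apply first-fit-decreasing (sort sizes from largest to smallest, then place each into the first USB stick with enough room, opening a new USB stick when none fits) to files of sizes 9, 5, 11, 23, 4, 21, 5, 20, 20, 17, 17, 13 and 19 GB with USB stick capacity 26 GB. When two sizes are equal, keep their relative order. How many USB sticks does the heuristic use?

Sorted descending: 23, 21, 20, 20, 19, 17, 17, 13, 11, 9, 5, 5, 4.
  23 → USB stick 1 (new)  [load 23/26]
  21 → USB stick 2 (new)  [load 21/26]
  20 → USB stick 3 (new)  [load 20/26]
  20 → USB stick 4 (new)  [load 20/26]
  19 → USB stick 5 (new)  [load 19/26]
  17 → USB stick 6 (new)  [load 17/26]
  17 → USB stick 7 (new)  [load 17/26]
  13 → USB stick 8 (new)  [load 13/26]
  11 → USB stick 8  [load 24/26]
  9 → USB stick 6  [load 26/26]
  5 → USB stick 2  [load 26/26]
  5 → USB stick 3  [load 25/26]
  4 → USB stick 4  [load 24/26]
8 USB sticks opened.

8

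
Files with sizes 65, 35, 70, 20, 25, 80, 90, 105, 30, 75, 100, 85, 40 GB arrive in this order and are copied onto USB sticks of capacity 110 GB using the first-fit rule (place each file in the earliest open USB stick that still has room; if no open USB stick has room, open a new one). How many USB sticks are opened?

  65 → USB stick 1 (new)  [load 65/110]
  35 → USB stick 1  [load 100/110]
  70 → USB stick 2 (new)  [load 70/110]
  20 → USB stick 2  [load 90/110]
  25 → USB stick 3 (new)  [load 25/110]
  80 → USB stick 3  [load 105/110]
  90 → USB stick 4 (new)  [load 90/110]
  105 → USB stick 5 (new)  [load 105/110]
  30 → USB stick 6 (new)  [load 30/110]
  75 → USB stick 6  [load 105/110]
  100 → USB stick 7 (new)  [load 100/110]
  85 → USB stick 8 (new)  [load 85/110]
  40 → USB stick 9 (new)  [load 40/110]
9 USB sticks opened.

9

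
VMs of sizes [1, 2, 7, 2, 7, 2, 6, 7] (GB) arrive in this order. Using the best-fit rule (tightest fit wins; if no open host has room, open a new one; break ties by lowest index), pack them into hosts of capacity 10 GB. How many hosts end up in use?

  1 → host 1 (new)  [load 1/10]
  2 → host 1  [load 3/10]
  7 → host 1  [load 10/10]
  2 → host 2 (new)  [load 2/10]
  7 → host 2  [load 9/10]
  2 → host 3 (new)  [load 2/10]
  6 → host 3  [load 8/10]
  7 → host 4 (new)  [load 7/10]
4 hosts opened.

4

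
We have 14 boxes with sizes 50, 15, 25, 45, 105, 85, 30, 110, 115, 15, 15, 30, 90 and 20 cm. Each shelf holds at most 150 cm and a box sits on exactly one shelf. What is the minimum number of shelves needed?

Total = 115 + 110 + 105 + 90 + 85 + 50 + 45 + 30 + 30 + 25 + 20 + 15 + 15 + 15 = 750 cm.
Lower bound: ⌈750/150⌉ = 5 shelves.
A packing using 5 shelves:
  shelf 1: 115 + 20 + 15 = 150
  shelf 2: 110 + 25 + 15 = 150
  shelf 3: 105 + 45 = 150
  shelf 4: 90 + 30 + 30 = 150
  shelf 5: 85 + 50 + 15 = 150
This matches the lower bound, so 5 is optimal.

5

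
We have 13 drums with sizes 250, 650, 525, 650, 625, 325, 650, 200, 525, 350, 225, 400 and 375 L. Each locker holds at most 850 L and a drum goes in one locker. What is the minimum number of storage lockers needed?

8

Total = 650 + 650 + 650 + 625 + 525 + 525 + 400 + 375 + 350 + 325 + 250 + 225 + 200 = 5750 L.
Lower bound: ⌈5750/850⌉ = 7 storage lockers.
A packing using 8 storage lockers:
  locker 1: 650 + 200 = 850
  locker 2: 650 = 650
  locker 3: 650 = 650
  locker 4: 625 + 225 = 850
  locker 5: 525 + 325 = 850
  locker 6: 525 + 250 = 775
  locker 7: 400 + 375 = 775
  locker 8: 350 = 350
No arrangement into 7 storage lockers stays within capacity, so 8 is optimal.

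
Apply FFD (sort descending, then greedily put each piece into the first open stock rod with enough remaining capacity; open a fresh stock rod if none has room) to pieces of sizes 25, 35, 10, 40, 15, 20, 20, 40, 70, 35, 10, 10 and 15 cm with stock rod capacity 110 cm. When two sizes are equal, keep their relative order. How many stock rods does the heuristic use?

4

Sorted descending: 70, 40, 40, 35, 35, 25, 20, 20, 15, 15, 10, 10, 10.
  70 → stock rod 1 (new)  [load 70/110]
  40 → stock rod 1  [load 110/110]
  40 → stock rod 2 (new)  [load 40/110]
  35 → stock rod 2  [load 75/110]
  35 → stock rod 2  [load 110/110]
  25 → stock rod 3 (new)  [load 25/110]
  20 → stock rod 3  [load 45/110]
  20 → stock rod 3  [load 65/110]
  15 → stock rod 3  [load 80/110]
  15 → stock rod 3  [load 95/110]
  10 → stock rod 3  [load 105/110]
  10 → stock rod 4 (new)  [load 10/110]
  10 → stock rod 4  [load 20/110]
4 stock rods opened.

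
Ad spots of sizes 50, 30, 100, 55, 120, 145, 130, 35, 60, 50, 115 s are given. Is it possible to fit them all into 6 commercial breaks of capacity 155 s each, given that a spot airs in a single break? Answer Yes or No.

Total = 890 s; ⌈890/155⌉ = 6.
The bound of 6 does not rule out 6, but exhaustive search shows no assignment into 6 commercial breaks of capacity 155 s exists — the minimum is 7.

No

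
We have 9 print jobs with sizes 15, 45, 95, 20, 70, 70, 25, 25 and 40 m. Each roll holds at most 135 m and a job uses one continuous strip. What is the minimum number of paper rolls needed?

3

Total = 95 + 70 + 70 + 45 + 40 + 25 + 25 + 20 + 15 = 405 m.
Lower bound: ⌈405/135⌉ = 3 paper rolls.
A packing using 3 paper rolls:
  roll 1: 95 + 40 = 135
  roll 2: 70 + 45 + 20 = 135
  roll 3: 70 + 25 + 25 + 15 = 135
This matches the lower bound, so 3 is optimal.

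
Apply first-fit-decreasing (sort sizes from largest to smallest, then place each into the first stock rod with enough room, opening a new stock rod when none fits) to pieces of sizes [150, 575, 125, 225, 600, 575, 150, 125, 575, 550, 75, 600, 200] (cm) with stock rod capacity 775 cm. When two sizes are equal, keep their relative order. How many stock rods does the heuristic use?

6

Sorted descending: 600, 600, 575, 575, 575, 550, 225, 200, 150, 150, 125, 125, 75.
  600 → stock rod 1 (new)  [load 600/775]
  600 → stock rod 2 (new)  [load 600/775]
  575 → stock rod 3 (new)  [load 575/775]
  575 → stock rod 4 (new)  [load 575/775]
  575 → stock rod 5 (new)  [load 575/775]
  550 → stock rod 6 (new)  [load 550/775]
  225 → stock rod 6  [load 775/775]
  200 → stock rod 3  [load 775/775]
  150 → stock rod 1  [load 750/775]
  150 → stock rod 2  [load 750/775]
  125 → stock rod 4  [load 700/775]
  125 → stock rod 5  [load 700/775]
  75 → stock rod 4  [load 775/775]
6 stock rods opened.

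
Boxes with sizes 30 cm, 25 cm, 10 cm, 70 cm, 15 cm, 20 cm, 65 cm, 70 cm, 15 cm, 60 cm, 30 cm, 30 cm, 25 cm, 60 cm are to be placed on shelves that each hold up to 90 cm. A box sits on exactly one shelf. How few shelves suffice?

Total = 70 + 70 + 65 + 60 + 60 + 30 + 30 + 30 + 25 + 25 + 20 + 15 + 15 + 10 = 525 cm.
Lower bound: ⌈525/90⌉ = 6 shelves.
A packing using 6 shelves:
  shelf 1: 70 + 20 = 90
  shelf 2: 70 + 15 = 85
  shelf 3: 65 + 25 = 90
  shelf 4: 60 + 30 = 90
  shelf 5: 60 + 30 = 90
  shelf 6: 30 + 25 + 15 + 10 = 80
This matches the lower bound, so 6 is optimal.

6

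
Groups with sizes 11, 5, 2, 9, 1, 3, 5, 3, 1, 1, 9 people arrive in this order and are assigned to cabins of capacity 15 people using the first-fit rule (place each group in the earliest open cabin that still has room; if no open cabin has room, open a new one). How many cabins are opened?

  11 → cabin 1 (new)  [load 11/15]
  5 → cabin 2 (new)  [load 5/15]
  2 → cabin 1  [load 13/15]
  9 → cabin 2  [load 14/15]
  1 → cabin 1  [load 14/15]
  3 → cabin 3 (new)  [load 3/15]
  5 → cabin 3  [load 8/15]
  3 → cabin 3  [load 11/15]
  1 → cabin 1  [load 15/15]
  1 → cabin 2  [load 15/15]
  9 → cabin 4 (new)  [load 9/15]
4 cabins opened.

4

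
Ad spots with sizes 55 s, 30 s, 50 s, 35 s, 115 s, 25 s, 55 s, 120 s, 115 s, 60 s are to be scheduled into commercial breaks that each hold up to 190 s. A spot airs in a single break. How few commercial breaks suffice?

4

Total = 120 + 115 + 115 + 60 + 55 + 55 + 50 + 35 + 30 + 25 = 660 s.
Lower bound: ⌈660/190⌉ = 4 commercial breaks.
A packing using 4 commercial breaks:
  break 1: 120 + 60 = 180
  break 2: 115 + 55 = 170
  break 3: 115 + 55 = 170
  break 4: 50 + 35 + 30 + 25 = 140
This matches the lower bound, so 4 is optimal.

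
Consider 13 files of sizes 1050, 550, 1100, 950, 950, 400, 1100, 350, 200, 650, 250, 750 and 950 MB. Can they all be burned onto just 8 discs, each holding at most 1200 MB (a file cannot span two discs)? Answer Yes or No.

Total = 9250 MB; ⌈9250/1200⌉ = 8.
The bound of 8 does not rule out 8, but exhaustive search shows no assignment into 8 discs of capacity 1200 MB exists — the minimum is 9.

No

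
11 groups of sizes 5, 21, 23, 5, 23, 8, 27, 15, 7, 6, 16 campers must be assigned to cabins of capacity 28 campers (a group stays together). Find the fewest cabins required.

6

Total = 27 + 23 + 23 + 21 + 16 + 15 + 8 + 7 + 6 + 5 + 5 = 156 campers.
Lower bound: ⌈156/28⌉ = 6 cabins.
A packing using 6 cabins:
  cabin 1: 27 = 27
  cabin 2: 23 + 5 = 28
  cabin 3: 23 + 5 = 28
  cabin 4: 21 + 7 = 28
  cabin 5: 16 + 8 = 24
  cabin 6: 15 + 6 = 21
This matches the lower bound, so 6 is optimal.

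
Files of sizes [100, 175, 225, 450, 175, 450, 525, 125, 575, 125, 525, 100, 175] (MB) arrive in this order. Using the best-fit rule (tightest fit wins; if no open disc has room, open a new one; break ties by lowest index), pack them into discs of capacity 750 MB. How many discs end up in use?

6

  100 → disc 1 (new)  [load 100/750]
  175 → disc 1  [load 275/750]
  225 → disc 1  [load 500/750]
  450 → disc 2 (new)  [load 450/750]
  175 → disc 1  [load 675/750]
  450 → disc 3 (new)  [load 450/750]
  525 → disc 4 (new)  [load 525/750]
  125 → disc 4  [load 650/750]
  575 → disc 5 (new)  [load 575/750]
  125 → disc 5  [load 700/750]
  525 → disc 6 (new)  [load 525/750]
  100 → disc 4  [load 750/750]
  175 → disc 6  [load 700/750]
6 discs opened.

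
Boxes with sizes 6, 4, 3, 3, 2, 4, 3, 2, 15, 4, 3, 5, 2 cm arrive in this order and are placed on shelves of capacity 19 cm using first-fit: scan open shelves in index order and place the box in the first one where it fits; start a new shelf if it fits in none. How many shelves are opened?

  6 → shelf 1 (new)  [load 6/19]
  4 → shelf 1  [load 10/19]
  3 → shelf 1  [load 13/19]
  3 → shelf 1  [load 16/19]
  2 → shelf 1  [load 18/19]
  4 → shelf 2 (new)  [load 4/19]
  3 → shelf 2  [load 7/19]
  2 → shelf 2  [load 9/19]
  15 → shelf 3 (new)  [load 15/19]
  4 → shelf 2  [load 13/19]
  3 → shelf 2  [load 16/19]
  5 → shelf 4 (new)  [load 5/19]
  2 → shelf 2  [load 18/19]
4 shelves opened.

4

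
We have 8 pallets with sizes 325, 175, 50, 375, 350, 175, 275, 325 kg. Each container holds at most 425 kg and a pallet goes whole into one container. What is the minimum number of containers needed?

6

Total = 375 + 350 + 325 + 325 + 275 + 175 + 175 + 50 = 2050 kg.
Lower bound: ⌈2050/425⌉ = 5 containers.
A packing using 6 containers:
  container 1: 375 + 50 = 425
  container 2: 350 = 350
  container 3: 325 = 325
  container 4: 325 = 325
  container 5: 275 = 275
  container 6: 175 + 175 = 350
No arrangement into 5 containers stays within capacity, so 6 is optimal.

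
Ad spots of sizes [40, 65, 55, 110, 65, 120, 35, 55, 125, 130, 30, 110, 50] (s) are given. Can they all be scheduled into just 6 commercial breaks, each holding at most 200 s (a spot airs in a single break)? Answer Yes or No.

A valid assignment using 6 commercial breaks:
  break 1: 130 + 65 = 195
  break 2: 125 + 65 = 190
  break 3: 120 + 55 = 175
  break 4: 110 + 55 + 35 = 200
  break 5: 110 + 50 + 40 = 200
  break 6: 30 = 30
Every load is within 200 s, so 6 commercial breaks suffice.

Yes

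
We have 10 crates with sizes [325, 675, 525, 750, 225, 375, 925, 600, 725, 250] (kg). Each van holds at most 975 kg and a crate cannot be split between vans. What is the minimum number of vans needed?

6

Total = 925 + 750 + 725 + 675 + 600 + 525 + 375 + 325 + 250 + 225 = 5375 kg.
Lower bound: ⌈5375/975⌉ = 6 vans.
A packing using 6 vans:
  van 1: 925 = 925
  van 2: 750 + 225 = 975
  van 3: 725 + 250 = 975
  van 4: 675 = 675
  van 5: 600 + 375 = 975
  van 6: 525 + 325 = 850
This matches the lower bound, so 6 is optimal.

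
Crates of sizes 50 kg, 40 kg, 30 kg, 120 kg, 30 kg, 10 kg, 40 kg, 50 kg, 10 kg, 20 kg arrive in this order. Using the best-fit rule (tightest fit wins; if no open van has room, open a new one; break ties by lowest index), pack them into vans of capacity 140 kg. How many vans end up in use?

  50 → van 1 (new)  [load 50/140]
  40 → van 1  [load 90/140]
  30 → van 1  [load 120/140]
  120 → van 2 (new)  [load 120/140]
  30 → van 3 (new)  [load 30/140]
  10 → van 1  [load 130/140]
  40 → van 3  [load 70/140]
  50 → van 3  [load 120/140]
  10 → van 1  [load 140/140]
  20 → van 2  [load 140/140]
3 vans opened.

3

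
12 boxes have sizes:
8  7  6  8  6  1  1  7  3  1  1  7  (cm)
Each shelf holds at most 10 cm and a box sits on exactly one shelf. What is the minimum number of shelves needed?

7

Total = 8 + 8 + 7 + 7 + 7 + 6 + 6 + 3 + 1 + 1 + 1 + 1 = 56 cm.
Lower bound: ⌈56/10⌉ = 6 shelves.
Also, 7 boxes each exceed 5 cm, and no two of those can share a shelf, so at least 7 shelves are needed.
A packing using 7 shelves:
  shelf 1: 8 + 1 + 1 = 10
  shelf 2: 8 + 1 + 1 = 10
  shelf 3: 7 + 3 = 10
  shelf 4: 7 = 7
  shelf 5: 7 = 7
  shelf 6: 6 = 6
  shelf 7: 6 = 6
This matches the lower bound, so 7 is optimal.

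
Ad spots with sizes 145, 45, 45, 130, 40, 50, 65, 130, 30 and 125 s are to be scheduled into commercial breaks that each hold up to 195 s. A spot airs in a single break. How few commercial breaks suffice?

Total = 145 + 130 + 130 + 125 + 65 + 50 + 45 + 45 + 40 + 30 = 805 s.
Lower bound: ⌈805/195⌉ = 5 commercial breaks.
A packing using 5 commercial breaks:
  break 1: 145 + 50 = 195
  break 2: 130 + 65 = 195
  break 3: 130 + 45 = 175
  break 4: 125 + 45 = 170
  break 5: 40 + 30 = 70
This matches the lower bound, so 5 is optimal.

5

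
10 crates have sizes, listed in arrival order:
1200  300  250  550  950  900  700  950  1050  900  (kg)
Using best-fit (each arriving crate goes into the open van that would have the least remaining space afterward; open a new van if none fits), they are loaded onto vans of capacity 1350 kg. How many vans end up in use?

8

  1200 → van 1 (new)  [load 1200/1350]
  300 → van 2 (new)  [load 300/1350]
  250 → van 2  [load 550/1350]
  550 → van 2  [load 1100/1350]
  950 → van 3 (new)  [load 950/1350]
  900 → van 4 (new)  [load 900/1350]
  700 → van 5 (new)  [load 700/1350]
  950 → van 6 (new)  [load 950/1350]
  1050 → van 7 (new)  [load 1050/1350]
  900 → van 8 (new)  [load 900/1350]
8 vans opened.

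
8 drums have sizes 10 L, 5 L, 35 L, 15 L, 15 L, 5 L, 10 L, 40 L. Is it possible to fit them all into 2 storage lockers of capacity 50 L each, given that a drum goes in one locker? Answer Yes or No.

Total = 135 L; ⌈135/50⌉ = 3.
At least 3 storage lockers are required, but only 2 are allowed.

No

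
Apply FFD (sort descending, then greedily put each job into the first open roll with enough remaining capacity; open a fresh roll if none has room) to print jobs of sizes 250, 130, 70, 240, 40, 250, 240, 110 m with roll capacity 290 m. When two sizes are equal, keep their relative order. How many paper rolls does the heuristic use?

6

Sorted descending: 250, 250, 240, 240, 130, 110, 70, 40.
  250 → roll 1 (new)  [load 250/290]
  250 → roll 2 (new)  [load 250/290]
  240 → roll 3 (new)  [load 240/290]
  240 → roll 4 (new)  [load 240/290]
  130 → roll 5 (new)  [load 130/290]
  110 → roll 5  [load 240/290]
  70 → roll 6 (new)  [load 70/290]
  40 → roll 1  [load 290/290]
6 paper rolls opened.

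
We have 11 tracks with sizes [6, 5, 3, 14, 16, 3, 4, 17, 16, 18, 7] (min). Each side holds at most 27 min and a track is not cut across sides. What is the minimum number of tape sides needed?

5

Total = 18 + 17 + 16 + 16 + 14 + 7 + 6 + 5 + 4 + 3 + 3 = 109 min.
Lower bound: ⌈109/27⌉ = 5 tape sides.
A packing using 5 tape sides:
  side 1: 18 + 7 = 25
  side 2: 17 + 6 + 4 = 27
  side 3: 16 + 5 + 3 + 3 = 27
  side 4: 16 = 16
  side 5: 14 = 14
This matches the lower bound, so 5 is optimal.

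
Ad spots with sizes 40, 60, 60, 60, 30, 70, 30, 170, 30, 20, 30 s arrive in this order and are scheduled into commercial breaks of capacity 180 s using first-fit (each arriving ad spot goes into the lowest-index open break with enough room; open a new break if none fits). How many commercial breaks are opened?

4

  40 → break 1 (new)  [load 40/180]
  60 → break 1  [load 100/180]
  60 → break 1  [load 160/180]
  60 → break 2 (new)  [load 60/180]
  30 → break 2  [load 90/180]
  70 → break 2  [load 160/180]
  30 → break 3 (new)  [load 30/180]
  170 → break 4 (new)  [load 170/180]
  30 → break 3  [load 60/180]
  20 → break 1  [load 180/180]
  30 → break 3  [load 90/180]
4 commercial breaks opened.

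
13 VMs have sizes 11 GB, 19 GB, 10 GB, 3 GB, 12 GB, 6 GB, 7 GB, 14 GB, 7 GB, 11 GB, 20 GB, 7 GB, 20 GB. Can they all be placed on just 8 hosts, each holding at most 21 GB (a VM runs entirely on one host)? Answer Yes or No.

A valid assignment using 8 hosts:
  host 1: 20 = 20
  host 2: 20 = 20
  host 3: 19 = 19
  host 4: 14 + 7 = 21
  host 5: 12 + 7 = 19
  host 6: 11 + 10 = 21
  host 7: 11 + 7 + 3 = 21
  host 8: 6 = 6
Every load is within 21 GB, so 8 hosts suffice.

Yes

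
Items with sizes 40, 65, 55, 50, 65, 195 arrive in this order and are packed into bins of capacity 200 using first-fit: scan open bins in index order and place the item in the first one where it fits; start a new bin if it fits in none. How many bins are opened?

  40 → bin 1 (new)  [load 40/200]
  65 → bin 1  [load 105/200]
  55 → bin 1  [load 160/200]
  50 → bin 2 (new)  [load 50/200]
  65 → bin 2  [load 115/200]
  195 → bin 3 (new)  [load 195/200]
3 bins opened.

3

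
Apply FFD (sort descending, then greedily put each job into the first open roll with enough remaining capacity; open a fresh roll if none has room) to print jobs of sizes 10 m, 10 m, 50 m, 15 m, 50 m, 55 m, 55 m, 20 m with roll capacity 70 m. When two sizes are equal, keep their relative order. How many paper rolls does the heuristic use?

Sorted descending: 55, 55, 50, 50, 20, 15, 10, 10.
  55 → roll 1 (new)  [load 55/70]
  55 → roll 2 (new)  [load 55/70]
  50 → roll 3 (new)  [load 50/70]
  50 → roll 4 (new)  [load 50/70]
  20 → roll 3  [load 70/70]
  15 → roll 1  [load 70/70]
  10 → roll 2  [load 65/70]
  10 → roll 4  [load 60/70]
4 paper rolls opened.

4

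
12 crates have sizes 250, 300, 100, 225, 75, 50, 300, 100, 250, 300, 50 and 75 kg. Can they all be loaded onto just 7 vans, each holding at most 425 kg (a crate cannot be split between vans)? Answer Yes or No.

A valid assignment using 6 vans:
  van 1: 300 + 100 = 400
  van 2: 300 + 100 = 400
  van 3: 300 + 75 + 50 = 425
  van 4: 250 + 75 + 50 = 375
  van 5: 250 = 250
  van 6: 225 = 225
That uses only 6 ≤ 7, so 7 vans are enough.

Yes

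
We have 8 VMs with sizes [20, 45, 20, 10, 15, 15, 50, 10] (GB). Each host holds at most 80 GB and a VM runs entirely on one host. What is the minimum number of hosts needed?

Total = 50 + 45 + 20 + 20 + 15 + 15 + 10 + 10 = 185 GB.
Lower bound: ⌈185/80⌉ = 3 hosts.
A packing using 3 hosts:
  host 1: 50 + 20 + 10 = 80
  host 2: 45 + 20 + 15 = 80
  host 3: 15 + 10 = 25
This matches the lower bound, so 3 is optimal.

3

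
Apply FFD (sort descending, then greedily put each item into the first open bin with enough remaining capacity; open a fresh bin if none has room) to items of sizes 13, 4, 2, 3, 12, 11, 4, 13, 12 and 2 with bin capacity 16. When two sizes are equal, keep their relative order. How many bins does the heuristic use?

Sorted descending: 13, 13, 12, 12, 11, 4, 4, 3, 2, 2.
  13 → bin 1 (new)  [load 13/16]
  13 → bin 2 (new)  [load 13/16]
  12 → bin 3 (new)  [load 12/16]
  12 → bin 4 (new)  [load 12/16]
  11 → bin 5 (new)  [load 11/16]
  4 → bin 3  [load 16/16]
  4 → bin 4  [load 16/16]
  3 → bin 1  [load 16/16]
  2 → bin 2  [load 15/16]
  2 → bin 5  [load 13/16]
5 bins opened.

5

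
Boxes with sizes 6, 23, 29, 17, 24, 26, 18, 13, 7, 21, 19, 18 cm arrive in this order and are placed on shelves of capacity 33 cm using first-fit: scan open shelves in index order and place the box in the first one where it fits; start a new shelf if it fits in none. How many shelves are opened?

  6 → shelf 1 (new)  [load 6/33]
  23 → shelf 1  [load 29/33]
  29 → shelf 2 (new)  [load 29/33]
  17 → shelf 3 (new)  [load 17/33]
  24 → shelf 4 (new)  [load 24/33]
  26 → shelf 5 (new)  [load 26/33]
  18 → shelf 6 (new)  [load 18/33]
  13 → shelf 3  [load 30/33]
  7 → shelf 4  [load 31/33]
  21 → shelf 7 (new)  [load 21/33]
  19 → shelf 8 (new)  [load 19/33]
  18 → shelf 9 (new)  [load 18/33]
9 shelves opened.

9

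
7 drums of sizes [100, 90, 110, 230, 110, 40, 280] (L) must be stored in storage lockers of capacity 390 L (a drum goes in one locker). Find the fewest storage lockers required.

Total = 280 + 230 + 110 + 110 + 100 + 90 + 40 = 960 L.
Lower bound: ⌈960/390⌉ = 3 storage lockers.
A packing using 3 storage lockers:
  locker 1: 280 + 110 = 390
  locker 2: 230 + 110 + 40 = 380
  locker 3: 100 + 90 = 190
This matches the lower bound, so 3 is optimal.

3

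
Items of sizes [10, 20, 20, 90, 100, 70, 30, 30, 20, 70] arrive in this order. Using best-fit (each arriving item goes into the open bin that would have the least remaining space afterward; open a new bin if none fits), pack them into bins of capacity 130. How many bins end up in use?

4

  10 → bin 1 (new)  [load 10/130]
  20 → bin 1  [load 30/130]
  20 → bin 1  [load 50/130]
  90 → bin 2 (new)  [load 90/130]
  100 → bin 3 (new)  [load 100/130]
  70 → bin 1  [load 120/130]
  30 → bin 3  [load 130/130]
  30 → bin 2  [load 120/130]
  20 → bin 4 (new)  [load 20/130]
  70 → bin 4  [load 90/130]
4 bins opened.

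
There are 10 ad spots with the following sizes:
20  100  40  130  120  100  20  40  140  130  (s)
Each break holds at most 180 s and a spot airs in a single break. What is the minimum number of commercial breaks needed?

Total = 140 + 130 + 130 + 120 + 100 + 100 + 40 + 40 + 20 + 20 = 840 s.
Lower bound: ⌈840/180⌉ = 5 commercial breaks.
Also, 6 ad spots each exceed 90 s, and no two of those can share a break, so at least 6 commercial breaks are needed.
A packing using 6 commercial breaks:
  break 1: 140 + 40 = 180
  break 2: 130 + 40 = 170
  break 3: 130 + 20 + 20 = 170
  break 4: 120 = 120
  break 5: 100 = 100
  break 6: 100 = 100
This matches the lower bound, so 6 is optimal.

6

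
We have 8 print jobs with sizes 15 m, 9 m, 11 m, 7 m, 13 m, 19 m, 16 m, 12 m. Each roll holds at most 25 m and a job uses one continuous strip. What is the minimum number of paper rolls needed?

Total = 19 + 16 + 15 + 13 + 12 + 11 + 9 + 7 = 102 m.
Lower bound: ⌈102/25⌉ = 5 paper rolls.
A packing using 5 paper rolls:
  roll 1: 19 = 19
  roll 2: 16 + 9 = 25
  roll 3: 15 + 7 = 22
  roll 4: 13 + 12 = 25
  roll 5: 11 = 11
This matches the lower bound, so 5 is optimal.

5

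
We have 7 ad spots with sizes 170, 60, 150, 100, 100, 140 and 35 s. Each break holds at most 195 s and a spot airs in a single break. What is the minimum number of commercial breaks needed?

5

Total = 170 + 150 + 140 + 100 + 100 + 60 + 35 = 755 s.
Lower bound: ⌈755/195⌉ = 4 commercial breaks.
Also, 5 ad spots each exceed 195/2 s, and no two of those can share a break, so at least 5 commercial breaks are needed.
A packing using 5 commercial breaks:
  break 1: 170 = 170
  break 2: 150 + 35 = 185
  break 3: 140 = 140
  break 4: 100 + 60 = 160
  break 5: 100 = 100
This matches the lower bound, so 5 is optimal.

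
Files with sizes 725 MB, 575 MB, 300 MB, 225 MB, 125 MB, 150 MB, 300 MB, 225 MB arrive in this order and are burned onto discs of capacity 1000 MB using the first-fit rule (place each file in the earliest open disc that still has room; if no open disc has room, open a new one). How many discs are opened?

  725 → disc 1 (new)  [load 725/1000]
  575 → disc 2 (new)  [load 575/1000]
  300 → disc 2  [load 875/1000]
  225 → disc 1  [load 950/1000]
  125 → disc 2  [load 1000/1000]
  150 → disc 3 (new)  [load 150/1000]
  300 → disc 3  [load 450/1000]
  225 → disc 3  [load 675/1000]
3 discs opened.

3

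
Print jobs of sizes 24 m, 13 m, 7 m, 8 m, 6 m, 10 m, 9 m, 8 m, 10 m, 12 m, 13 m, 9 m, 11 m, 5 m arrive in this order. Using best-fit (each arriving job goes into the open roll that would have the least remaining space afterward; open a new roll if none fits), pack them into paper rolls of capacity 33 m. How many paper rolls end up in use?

  24 → roll 1 (new)  [load 24/33]
  13 → roll 2 (new)  [load 13/33]
  7 → roll 1  [load 31/33]
  8 → roll 2  [load 21/33]
  6 → roll 2  [load 27/33]
  10 → roll 3 (new)  [load 10/33]
  9 → roll 3  [load 19/33]
  8 → roll 3  [load 27/33]
  10 → roll 4 (new)  [load 10/33]
  12 → roll 4  [load 22/33]
  13 → roll 5 (new)  [load 13/33]
  9 → roll 4  [load 31/33]
  11 → roll 5  [load 24/33]
  5 → roll 2  [load 32/33]
5 paper rolls opened.

5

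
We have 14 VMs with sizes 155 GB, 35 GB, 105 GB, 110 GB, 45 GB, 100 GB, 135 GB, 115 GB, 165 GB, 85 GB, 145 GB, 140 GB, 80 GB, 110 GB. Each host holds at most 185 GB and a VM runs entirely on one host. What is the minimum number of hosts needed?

10

Total = 165 + 155 + 145 + 140 + 135 + 115 + 110 + 110 + 105 + 100 + 85 + 80 + 45 + 35 = 1525 GB.
Lower bound: ⌈1525/185⌉ = 9 hosts.
Also, 10 VMs each exceed 185/2 GB, and no two of those can share a host, so at least 10 hosts are needed.
A packing using 10 hosts:
  host 1: 165 = 165
  host 2: 155 = 155
  host 3: 145 + 35 = 180
  host 4: 140 + 45 = 185
  host 5: 135 = 135
  host 6: 115 = 115
  host 7: 110 = 110
  host 8: 110 = 110
  host 9: 105 + 80 = 185
  host 10: 100 + 85 = 185
This matches the lower bound, so 10 is optimal.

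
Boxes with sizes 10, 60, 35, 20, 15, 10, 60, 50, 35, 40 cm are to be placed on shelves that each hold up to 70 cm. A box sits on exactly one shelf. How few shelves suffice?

Total = 60 + 60 + 50 + 40 + 35 + 35 + 20 + 15 + 10 + 10 = 335 cm.
Lower bound: ⌈335/70⌉ = 5 shelves.
A packing using 5 shelves:
  shelf 1: 60 + 10 = 70
  shelf 2: 60 + 10 = 70
  shelf 3: 50 + 20 = 70
  shelf 4: 40 + 15 = 55
  shelf 5: 35 + 35 = 70
This matches the lower bound, so 5 is optimal.

5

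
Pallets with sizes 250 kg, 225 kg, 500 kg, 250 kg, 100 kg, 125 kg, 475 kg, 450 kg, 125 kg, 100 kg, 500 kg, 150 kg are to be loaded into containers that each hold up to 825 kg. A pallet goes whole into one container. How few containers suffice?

4

Total = 500 + 500 + 475 + 450 + 250 + 250 + 225 + 150 + 125 + 125 + 100 + 100 = 3250 kg.
Lower bound: ⌈3250/825⌉ = 4 containers.
A packing using 4 containers:
  container 1: 500 + 225 + 100 = 825
  container 2: 500 + 150 + 125 = 775
  container 3: 475 + 250 + 100 = 825
  container 4: 450 + 250 + 125 = 825
This matches the lower bound, so 4 is optimal.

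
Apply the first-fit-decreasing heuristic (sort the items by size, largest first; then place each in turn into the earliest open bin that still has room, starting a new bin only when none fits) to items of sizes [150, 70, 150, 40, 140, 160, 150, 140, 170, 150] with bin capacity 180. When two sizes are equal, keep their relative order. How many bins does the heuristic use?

Sorted descending: 170, 160, 150, 150, 150, 150, 140, 140, 70, 40.
  170 → bin 1 (new)  [load 170/180]
  160 → bin 2 (new)  [load 160/180]
  150 → bin 3 (new)  [load 150/180]
  150 → bin 4 (new)  [load 150/180]
  150 → bin 5 (new)  [load 150/180]
  150 → bin 6 (new)  [load 150/180]
  140 → bin 7 (new)  [load 140/180]
  140 → bin 8 (new)  [load 140/180]
  70 → bin 9 (new)  [load 70/180]
  40 → bin 7  [load 180/180]
9 bins opened.

9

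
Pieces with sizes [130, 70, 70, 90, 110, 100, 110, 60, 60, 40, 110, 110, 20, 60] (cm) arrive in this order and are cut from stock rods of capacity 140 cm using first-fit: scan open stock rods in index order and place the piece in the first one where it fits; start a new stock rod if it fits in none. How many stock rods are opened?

  130 → stock rod 1 (new)  [load 130/140]
  70 → stock rod 2 (new)  [load 70/140]
  70 → stock rod 2  [load 140/140]
  90 → stock rod 3 (new)  [load 90/140]
  110 → stock rod 4 (new)  [load 110/140]
  100 → stock rod 5 (new)  [load 100/140]
  110 → stock rod 6 (new)  [load 110/140]
  60 → stock rod 7 (new)  [load 60/140]
  60 → stock rod 7  [load 120/140]
  40 → stock rod 3  [load 130/140]
  110 → stock rod 8 (new)  [load 110/140]
  110 → stock rod 9 (new)  [load 110/140]
  20 → stock rod 4  [load 130/140]
  60 → stock rod 10 (new)  [load 60/140]
10 stock rods opened.

10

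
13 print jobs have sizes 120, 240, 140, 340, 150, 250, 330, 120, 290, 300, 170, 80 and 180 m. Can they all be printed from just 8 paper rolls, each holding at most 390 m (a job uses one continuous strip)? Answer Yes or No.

A valid assignment using 8 paper rolls:
  roll 1: 340 = 340
  roll 2: 330 = 330
  roll 3: 300 + 80 = 380
  roll 4: 290 = 290
  roll 5: 250 + 140 = 390
  roll 6: 240 + 150 = 390
  roll 7: 180 + 170 = 350
  roll 8: 120 + 120 = 240
Every load is within 390 m, so 8 paper rolls suffice.

Yes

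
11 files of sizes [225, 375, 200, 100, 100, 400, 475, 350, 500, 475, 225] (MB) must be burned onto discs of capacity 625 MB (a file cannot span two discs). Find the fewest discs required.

Total = 500 + 475 + 475 + 400 + 375 + 350 + 225 + 225 + 200 + 100 + 100 = 3425 MB.
Lower bound: ⌈3425/625⌉ = 6 discs.
A packing using 6 discs:
  disc 1: 500 + 100 = 600
  disc 2: 475 + 100 = 575
  disc 3: 475 = 475
  disc 4: 400 + 225 = 625
  disc 5: 375 + 225 = 600
  disc 6: 350 + 200 = 550
This matches the lower bound, so 6 is optimal.

6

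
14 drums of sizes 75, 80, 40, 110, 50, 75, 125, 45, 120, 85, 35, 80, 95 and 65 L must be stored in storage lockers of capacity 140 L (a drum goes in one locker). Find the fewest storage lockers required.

Total = 125 + 120 + 110 + 95 + 85 + 80 + 80 + 75 + 75 + 65 + 50 + 45 + 40 + 35 = 1080 L.
Lower bound: ⌈1080/140⌉ = 8 storage lockers.
Also, 9 drums each exceed 70 L, and no two of those can share a locker, so at least 9 storage lockers are needed.
A packing using 9 storage lockers:
  locker 1: 125 = 125
  locker 2: 120 = 120
  locker 3: 110 = 110
  locker 4: 95 + 45 = 140
  locker 5: 85 + 50 = 135
  locker 6: 80 + 40 = 120
  locker 7: 80 + 35 = 115
  locker 8: 75 + 65 = 140
  locker 9: 75 = 75
This matches the lower bound, so 9 is optimal.

9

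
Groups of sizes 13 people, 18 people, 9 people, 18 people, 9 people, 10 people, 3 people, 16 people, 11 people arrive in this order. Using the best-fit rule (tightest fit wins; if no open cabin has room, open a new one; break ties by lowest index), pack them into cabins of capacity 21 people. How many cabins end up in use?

  13 → cabin 1 (new)  [load 13/21]
  18 → cabin 2 (new)  [load 18/21]
  9 → cabin 3 (new)  [load 9/21]
  18 → cabin 4 (new)  [load 18/21]
  9 → cabin 3  [load 18/21]
  10 → cabin 5 (new)  [load 10/21]
  3 → cabin 2  [load 21/21]
  16 → cabin 6 (new)  [load 16/21]
  11 → cabin 5  [load 21/21]
6 cabins opened.

6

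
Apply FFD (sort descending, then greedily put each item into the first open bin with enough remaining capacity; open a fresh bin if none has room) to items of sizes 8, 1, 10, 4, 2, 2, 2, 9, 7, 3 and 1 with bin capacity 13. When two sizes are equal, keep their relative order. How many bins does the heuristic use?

Sorted descending: 10, 9, 8, 7, 4, 3, 2, 2, 2, 1, 1.
  10 → bin 1 (new)  [load 10/13]
  9 → bin 2 (new)  [load 9/13]
  8 → bin 3 (new)  [load 8/13]
  7 → bin 4 (new)  [load 7/13]
  4 → bin 2  [load 13/13]
  3 → bin 1  [load 13/13]
  2 → bin 3  [load 10/13]
  2 → bin 3  [load 12/13]
  2 → bin 4  [load 9/13]
  1 → bin 3  [load 13/13]
  1 → bin 4  [load 10/13]
4 bins opened.

4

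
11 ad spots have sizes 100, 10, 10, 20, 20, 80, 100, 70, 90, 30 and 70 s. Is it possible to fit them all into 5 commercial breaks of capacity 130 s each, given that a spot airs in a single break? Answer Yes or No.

Total = 600 s; ⌈600/130⌉ = 5.
6 ad spots each exceed half the capacity and cannot share a break, forcing at least 6 commercial breaks.
At least 6 commercial breaks are required, but only 5 are allowed.

No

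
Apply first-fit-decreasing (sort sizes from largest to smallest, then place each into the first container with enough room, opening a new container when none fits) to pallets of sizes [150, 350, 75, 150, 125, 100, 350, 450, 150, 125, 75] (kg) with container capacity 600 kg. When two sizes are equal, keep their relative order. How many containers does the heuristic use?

4

Sorted descending: 450, 350, 350, 150, 150, 150, 125, 125, 100, 75, 75.
  450 → container 1 (new)  [load 450/600]
  350 → container 2 (new)  [load 350/600]
  350 → container 3 (new)  [load 350/600]
  150 → container 1  [load 600/600]
  150 → container 2  [load 500/600]
  150 → container 3  [load 500/600]
  125 → container 4 (new)  [load 125/600]
  125 → container 4  [load 250/600]
  100 → container 2  [load 600/600]
  75 → container 3  [load 575/600]
  75 → container 4  [load 325/600]
4 containers opened.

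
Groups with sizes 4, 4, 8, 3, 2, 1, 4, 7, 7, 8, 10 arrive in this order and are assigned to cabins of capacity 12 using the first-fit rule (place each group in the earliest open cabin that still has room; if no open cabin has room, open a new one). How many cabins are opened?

  4 → cabin 1 (new)  [load 4/12]
  4 → cabin 1  [load 8/12]
  8 → cabin 2 (new)  [load 8/12]
  3 → cabin 1  [load 11/12]
  2 → cabin 2  [load 10/12]
  1 → cabin 1  [load 12/12]
  4 → cabin 3 (new)  [load 4/12]
  7 → cabin 3  [load 11/12]
  7 → cabin 4 (new)  [load 7/12]
  8 → cabin 5 (new)  [load 8/12]
  10 → cabin 6 (new)  [load 10/12]
6 cabins opened.

6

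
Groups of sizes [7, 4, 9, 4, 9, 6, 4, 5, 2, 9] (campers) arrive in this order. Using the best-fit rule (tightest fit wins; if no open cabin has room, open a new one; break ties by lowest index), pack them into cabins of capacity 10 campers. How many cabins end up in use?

  7 → cabin 1 (new)  [load 7/10]
  4 → cabin 2 (new)  [load 4/10]
  9 → cabin 3 (new)  [load 9/10]
  4 → cabin 2  [load 8/10]
  9 → cabin 4 (new)  [load 9/10]
  6 → cabin 5 (new)  [load 6/10]
  4 → cabin 5  [load 10/10]
  5 → cabin 6 (new)  [load 5/10]
  2 → cabin 2  [load 10/10]
  9 → cabin 7 (new)  [load 9/10]
7 cabins opened.

7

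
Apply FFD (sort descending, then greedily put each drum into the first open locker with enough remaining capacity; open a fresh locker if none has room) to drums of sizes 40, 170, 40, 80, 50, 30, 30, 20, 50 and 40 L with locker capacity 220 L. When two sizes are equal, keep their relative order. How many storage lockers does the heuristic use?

Sorted descending: 170, 80, 50, 50, 40, 40, 40, 30, 30, 20.
  170 → locker 1 (new)  [load 170/220]
  80 → locker 2 (new)  [load 80/220]
  50 → locker 1  [load 220/220]
  50 → locker 2  [load 130/220]
  40 → locker 2  [load 170/220]
  40 → locker 2  [load 210/220]
  40 → locker 3 (new)  [load 40/220]
  30 → locker 3  [load 70/220]
  30 → locker 3  [load 100/220]
  20 → locker 3  [load 120/220]
3 storage lockers opened.

3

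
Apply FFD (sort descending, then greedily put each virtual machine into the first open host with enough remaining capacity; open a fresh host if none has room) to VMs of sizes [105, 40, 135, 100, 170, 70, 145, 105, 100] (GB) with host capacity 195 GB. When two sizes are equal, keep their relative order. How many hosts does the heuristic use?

Sorted descending: 170, 145, 135, 105, 105, 100, 100, 70, 40.
  170 → host 1 (new)  [load 170/195]
  145 → host 2 (new)  [load 145/195]
  135 → host 3 (new)  [load 135/195]
  105 → host 4 (new)  [load 105/195]
  105 → host 5 (new)  [load 105/195]
  100 → host 6 (new)  [load 100/195]
  100 → host 7 (new)  [load 100/195]
  70 → host 4  [load 175/195]
  40 → host 2  [load 185/195]
7 hosts opened.

7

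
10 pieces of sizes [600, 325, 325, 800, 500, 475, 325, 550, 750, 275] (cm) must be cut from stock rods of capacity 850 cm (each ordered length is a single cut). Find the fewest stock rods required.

Total = 800 + 750 + 600 + 550 + 500 + 475 + 325 + 325 + 325 + 275 = 4925 cm.
Lower bound: ⌈4925/850⌉ = 6 stock rods.
A packing using 7 stock rods:
  stock rod 1: 800 = 800
  stock rod 2: 750 = 750
  stock rod 3: 600 = 600
  stock rod 4: 550 + 275 = 825
  stock rod 5: 500 + 325 = 825
  stock rod 6: 475 + 325 = 800
  stock rod 7: 325 = 325
No arrangement into 6 stock rods stays within capacity, so 7 is optimal.

7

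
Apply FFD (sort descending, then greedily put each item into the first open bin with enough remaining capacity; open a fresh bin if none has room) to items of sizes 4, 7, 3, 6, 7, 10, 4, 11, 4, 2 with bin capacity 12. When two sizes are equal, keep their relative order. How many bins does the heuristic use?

6

Sorted descending: 11, 10, 7, 7, 6, 4, 4, 4, 3, 2.
  11 → bin 1 (new)  [load 11/12]
  10 → bin 2 (new)  [load 10/12]
  7 → bin 3 (new)  [load 7/12]
  7 → bin 4 (new)  [load 7/12]
  6 → bin 5 (new)  [load 6/12]
  4 → bin 3  [load 11/12]
  4 → bin 4  [load 11/12]
  4 → bin 5  [load 10/12]
  3 → bin 6 (new)  [load 3/12]
  2 → bin 2  [load 12/12]
6 bins opened.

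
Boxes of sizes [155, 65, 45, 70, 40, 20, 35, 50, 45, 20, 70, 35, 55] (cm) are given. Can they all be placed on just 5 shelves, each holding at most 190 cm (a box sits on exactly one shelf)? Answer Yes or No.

A valid assignment using 4 shelves:
  shelf 1: 155 + 35 = 190
  shelf 2: 70 + 70 + 50 = 190
  shelf 3: 65 + 55 + 45 + 20 = 185
  shelf 4: 45 + 40 + 35 + 20 = 140
That uses only 4 ≤ 5, so 5 shelves are enough.

Yes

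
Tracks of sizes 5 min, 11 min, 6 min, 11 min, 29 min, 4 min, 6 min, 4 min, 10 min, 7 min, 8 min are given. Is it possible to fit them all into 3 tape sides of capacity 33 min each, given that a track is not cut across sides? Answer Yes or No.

Total = 101 min; ⌈101/33⌉ = 4.
At least 4 tape sides are required, but only 3 are allowed.

No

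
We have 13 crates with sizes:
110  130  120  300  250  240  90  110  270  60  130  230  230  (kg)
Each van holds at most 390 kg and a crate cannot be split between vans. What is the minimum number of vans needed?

Total = 300 + 270 + 250 + 240 + 230 + 230 + 130 + 130 + 120 + 110 + 110 + 90 + 60 = 2270 kg.
Lower bound: ⌈2270/390⌉ = 6 vans.
A packing using 7 vans:
  van 1: 300 + 90 = 390
  van 2: 270 + 120 = 390
  van 3: 250 + 130 = 380
  van 4: 240 + 130 = 370
  van 5: 230 + 110 = 340
  van 6: 230 + 110 = 340
  van 7: 60 = 60
No arrangement into 6 vans stays within capacity, so 7 is optimal.

7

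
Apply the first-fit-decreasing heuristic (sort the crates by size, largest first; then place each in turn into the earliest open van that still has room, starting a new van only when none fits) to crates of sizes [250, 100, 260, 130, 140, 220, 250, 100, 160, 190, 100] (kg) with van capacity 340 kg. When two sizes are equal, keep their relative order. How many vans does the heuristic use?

Sorted descending: 260, 250, 250, 220, 190, 160, 140, 130, 100, 100, 100.
  260 → van 1 (new)  [load 260/340]
  250 → van 2 (new)  [load 250/340]
  250 → van 3 (new)  [load 250/340]
  220 → van 4 (new)  [load 220/340]
  190 → van 5 (new)  [load 190/340]
  160 → van 6 (new)  [load 160/340]
  140 → van 5  [load 330/340]
  130 → van 6  [load 290/340]
  100 → van 4  [load 320/340]
  100 → van 7 (new)  [load 100/340]
  100 → van 7  [load 200/340]
7 vans opened.

7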